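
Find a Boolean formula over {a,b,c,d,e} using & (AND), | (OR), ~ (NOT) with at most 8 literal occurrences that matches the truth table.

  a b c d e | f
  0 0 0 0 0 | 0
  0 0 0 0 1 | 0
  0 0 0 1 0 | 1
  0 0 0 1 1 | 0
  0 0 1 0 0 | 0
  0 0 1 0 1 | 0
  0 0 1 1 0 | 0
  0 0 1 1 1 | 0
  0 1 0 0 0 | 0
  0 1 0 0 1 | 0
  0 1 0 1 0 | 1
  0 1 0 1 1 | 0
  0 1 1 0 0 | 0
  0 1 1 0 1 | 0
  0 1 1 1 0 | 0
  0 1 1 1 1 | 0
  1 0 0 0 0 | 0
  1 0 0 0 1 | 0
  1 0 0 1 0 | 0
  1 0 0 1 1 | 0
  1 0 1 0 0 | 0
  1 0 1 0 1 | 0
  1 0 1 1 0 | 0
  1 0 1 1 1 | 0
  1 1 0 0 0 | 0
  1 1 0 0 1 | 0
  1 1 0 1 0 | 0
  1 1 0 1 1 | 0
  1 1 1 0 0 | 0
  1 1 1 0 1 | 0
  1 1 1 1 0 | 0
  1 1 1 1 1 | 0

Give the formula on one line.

  ~a = 11111111111111110000000000000000
  ~c = 11110000111100001111000011110000
  (~a & ~c) = 11110000111100000000000000000000
  (d & (~a & ~c)) = 00110000001100000000000000000000
  ~e = 10101010101010101010101010101010
  (a | ~e) = 10101010101010101111111111111111
  ((d & (~a & ~c)) & (a | ~e)) = 00100000001000000000000000000000

((d & (~a & ~c)) & (a | ~e))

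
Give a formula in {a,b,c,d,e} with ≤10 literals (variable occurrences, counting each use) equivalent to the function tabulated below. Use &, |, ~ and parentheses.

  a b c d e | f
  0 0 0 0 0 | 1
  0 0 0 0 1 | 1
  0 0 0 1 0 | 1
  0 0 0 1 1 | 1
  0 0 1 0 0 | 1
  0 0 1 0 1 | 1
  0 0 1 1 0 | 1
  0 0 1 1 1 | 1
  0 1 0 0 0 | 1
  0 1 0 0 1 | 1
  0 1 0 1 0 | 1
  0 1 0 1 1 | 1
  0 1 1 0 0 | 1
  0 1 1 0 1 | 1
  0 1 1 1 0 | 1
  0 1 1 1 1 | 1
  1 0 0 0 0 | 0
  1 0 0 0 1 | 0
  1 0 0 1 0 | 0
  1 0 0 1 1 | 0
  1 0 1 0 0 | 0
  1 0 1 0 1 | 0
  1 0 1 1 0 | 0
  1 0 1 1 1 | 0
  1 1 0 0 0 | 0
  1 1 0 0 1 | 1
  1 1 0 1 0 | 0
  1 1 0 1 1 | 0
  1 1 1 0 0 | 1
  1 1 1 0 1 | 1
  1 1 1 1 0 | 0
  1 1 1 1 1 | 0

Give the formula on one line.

  ~e = 10101010101010101010101010101010
  ~b = 11111111000000001111111100000000
  (~b & a) = 00000000000000001111111100000000
  (~e & (~b & a)) = 00000000000000001010101000000000
  (e | d) = 01110111011101110111011101110111
  ((e | d) | c) = 01111111011111110111111101111111
  ((~e & (~b & a)) | ((e | d) | c)) = 01111111011111111111111101111111
  ~d = 11001100110011001100110011001100
  (b & ~d) = 00000000110011000000000011001100
  (((~e & (~b & a)) | ((e | d) | c)) & (b & ~d)) = 00000000010011000000000001001100
  ~a = 11111111111111110000000000000000
  ((((~e & (~b & a)) | ((e | d) | c)) & (b & ~d)) | ~a) = 11111111111111110000000001001100

((((~e & (~b & a)) | ((e | d) | c)) & (b & ~d)) | ~a)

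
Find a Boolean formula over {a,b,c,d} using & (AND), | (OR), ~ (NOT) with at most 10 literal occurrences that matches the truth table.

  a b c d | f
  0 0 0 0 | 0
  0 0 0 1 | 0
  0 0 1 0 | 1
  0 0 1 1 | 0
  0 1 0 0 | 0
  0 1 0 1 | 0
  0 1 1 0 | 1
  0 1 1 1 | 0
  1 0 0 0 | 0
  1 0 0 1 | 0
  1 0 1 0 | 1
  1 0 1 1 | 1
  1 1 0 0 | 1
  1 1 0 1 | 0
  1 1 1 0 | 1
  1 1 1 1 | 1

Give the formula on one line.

((((c | a) & ~d) | (c & a)) & (c | (a & b)))

  (c | a) = 0011001111111111
  ~d = 1010101010101010
  ((c | a) & ~d) = 0010001010101010
  (c & a) = 0000000000110011
  (((c | a) & ~d) | (c & a)) = 0010001010111011
  (a & b) = 0000000000001111
  (c | (a & b)) = 0011001100111111
  ((((c | a) & ~d) | (c & a)) & (c | (a & b))) = 0010001000111011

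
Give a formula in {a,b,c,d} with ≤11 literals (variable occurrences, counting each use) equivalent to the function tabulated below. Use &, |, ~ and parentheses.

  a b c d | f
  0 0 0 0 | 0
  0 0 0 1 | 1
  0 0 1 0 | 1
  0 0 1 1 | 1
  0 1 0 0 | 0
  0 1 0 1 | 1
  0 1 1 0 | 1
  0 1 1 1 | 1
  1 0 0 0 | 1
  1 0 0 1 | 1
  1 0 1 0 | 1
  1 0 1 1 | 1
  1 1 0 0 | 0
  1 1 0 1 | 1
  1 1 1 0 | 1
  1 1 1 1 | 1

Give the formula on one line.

  (c | d) = 0111011101110111
  (c | a) = 0011001111111111
  ((c | d) & (c | a)) = 0011001101110111
  (d & b) = 0000010100000101
  ((d & b) | a) = 0000010111111111
  ~b = 1111000011110000
  (((d & b) | a) & ~b) = 0000000011110000
  ((((d & b) | a) & ~b) | d) = 0101010111110101
  (((c | d) & (c | a)) | ((((d & b) | a) & ~b) | d)) = 0111011111110111

(((c | d) & (c | a)) | ((((d & b) | a) & ~b) | d))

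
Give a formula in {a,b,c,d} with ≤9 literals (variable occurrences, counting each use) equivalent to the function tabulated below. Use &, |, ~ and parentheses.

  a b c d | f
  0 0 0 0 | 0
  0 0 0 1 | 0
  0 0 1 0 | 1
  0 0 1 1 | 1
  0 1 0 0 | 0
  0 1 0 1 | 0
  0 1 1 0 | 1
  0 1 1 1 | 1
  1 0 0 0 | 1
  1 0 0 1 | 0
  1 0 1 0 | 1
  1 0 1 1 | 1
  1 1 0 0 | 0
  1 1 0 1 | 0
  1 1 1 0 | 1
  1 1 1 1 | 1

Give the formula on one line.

  ~b = 1111000011110000
  ~c = 1100110011001100
  (~b | ~c) = 1111110011111100
  (a | c) = 0011001111111111
  ((~b | ~c) & (a | c)) = 0011000011111100
  (~b & ((~b | ~c) & (a | c))) = 0011000011110000
  ~a = 1111111100000000
  ~d = 1010101010101010
  (~a | ~d) = 1111111110101010
  ((~b & ((~b | ~c) & (a | c))) & (~a | ~d)) = 0011000010100000
  (((~b & ((~b | ~c) & (a | c))) & (~a | ~d)) | c) = 0011001110110011

(((~b & ((~b | ~c) & (a | c))) & (~a | ~d)) | c)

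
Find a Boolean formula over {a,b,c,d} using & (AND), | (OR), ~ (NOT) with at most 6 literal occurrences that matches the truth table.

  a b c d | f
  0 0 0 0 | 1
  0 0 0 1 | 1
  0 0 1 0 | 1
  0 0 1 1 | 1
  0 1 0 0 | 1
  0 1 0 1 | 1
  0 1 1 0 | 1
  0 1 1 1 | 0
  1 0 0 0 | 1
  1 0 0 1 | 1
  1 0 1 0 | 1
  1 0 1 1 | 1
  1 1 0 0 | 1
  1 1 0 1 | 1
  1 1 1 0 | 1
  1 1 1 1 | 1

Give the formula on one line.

  ~b = 1111000011110000
  ~c = 1100110011001100
  ~d = 1010101010101010
  (~c | ~d) = 1110111011101110
  (~b | (~c | ~d)) = 1111111011111110
  ((~b | (~c | ~d)) | a) = 1111111011111111

((~b | (~c | ~d)) | a)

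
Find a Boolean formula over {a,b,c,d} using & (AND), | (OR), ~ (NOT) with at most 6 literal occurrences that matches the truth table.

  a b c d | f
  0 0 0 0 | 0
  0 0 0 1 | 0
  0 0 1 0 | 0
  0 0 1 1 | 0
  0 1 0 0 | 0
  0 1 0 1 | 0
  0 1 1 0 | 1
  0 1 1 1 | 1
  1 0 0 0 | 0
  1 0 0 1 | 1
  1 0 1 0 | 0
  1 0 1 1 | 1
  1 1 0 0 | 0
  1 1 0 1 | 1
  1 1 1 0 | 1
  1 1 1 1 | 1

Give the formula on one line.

((c & (b | ~c)) | (d & a))

  ~c = 1100110011001100
  (b | ~c) = 1100111111001111
  (c & (b | ~c)) = 0000001100000011
  (d & a) = 0000000001010101
  ((c & (b | ~c)) | (d & a)) = 0000001101010111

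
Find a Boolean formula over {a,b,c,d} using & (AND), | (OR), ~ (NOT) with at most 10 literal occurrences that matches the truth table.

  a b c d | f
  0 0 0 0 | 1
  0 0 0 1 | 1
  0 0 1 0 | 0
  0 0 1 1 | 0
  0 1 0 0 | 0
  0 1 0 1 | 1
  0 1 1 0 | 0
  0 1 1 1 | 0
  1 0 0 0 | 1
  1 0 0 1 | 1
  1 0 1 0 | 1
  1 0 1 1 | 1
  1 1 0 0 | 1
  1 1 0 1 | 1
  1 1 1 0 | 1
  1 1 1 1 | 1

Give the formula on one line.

(((~b | d) & ((a & c) | ~c)) | (~d & (b & a)))

  ~b = 1111000011110000
  (~b | d) = 1111010111110101
  (a & c) = 0000000000110011
  ~c = 1100110011001100
  ((a & c) | ~c) = 1100110011111111
  ((~b | d) & ((a & c) | ~c)) = 1100010011110101
  ~d = 1010101010101010
  (b & a) = 0000000000001111
  (~d & (b & a)) = 0000000000001010
  (((~b | d) & ((a & c) | ~c)) | (~d & (b & a))) = 1100010011111111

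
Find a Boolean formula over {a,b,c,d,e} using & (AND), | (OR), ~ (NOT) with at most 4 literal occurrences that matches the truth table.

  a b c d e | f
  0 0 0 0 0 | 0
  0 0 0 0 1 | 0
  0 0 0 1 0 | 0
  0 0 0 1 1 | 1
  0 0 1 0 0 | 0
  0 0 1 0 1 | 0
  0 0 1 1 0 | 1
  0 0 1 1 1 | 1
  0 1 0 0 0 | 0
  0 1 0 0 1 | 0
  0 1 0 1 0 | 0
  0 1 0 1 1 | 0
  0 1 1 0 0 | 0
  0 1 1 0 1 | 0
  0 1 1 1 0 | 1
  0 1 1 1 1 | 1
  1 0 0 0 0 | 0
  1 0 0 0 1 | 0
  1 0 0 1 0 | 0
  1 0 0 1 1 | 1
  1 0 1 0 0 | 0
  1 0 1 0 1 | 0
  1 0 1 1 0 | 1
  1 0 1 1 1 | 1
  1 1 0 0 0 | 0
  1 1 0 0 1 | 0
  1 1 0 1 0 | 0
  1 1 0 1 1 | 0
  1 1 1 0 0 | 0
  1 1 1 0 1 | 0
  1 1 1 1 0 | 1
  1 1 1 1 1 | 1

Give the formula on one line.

  ~b = 11111111000000001111111100000000
  (e & ~b) = 01010101000000000101010100000000
  (c | (e & ~b)) = 01011111000011110101111100001111
  ((c | (e & ~b)) & d) = 00010011000000110001001100000011

((c | (e & ~b)) & d)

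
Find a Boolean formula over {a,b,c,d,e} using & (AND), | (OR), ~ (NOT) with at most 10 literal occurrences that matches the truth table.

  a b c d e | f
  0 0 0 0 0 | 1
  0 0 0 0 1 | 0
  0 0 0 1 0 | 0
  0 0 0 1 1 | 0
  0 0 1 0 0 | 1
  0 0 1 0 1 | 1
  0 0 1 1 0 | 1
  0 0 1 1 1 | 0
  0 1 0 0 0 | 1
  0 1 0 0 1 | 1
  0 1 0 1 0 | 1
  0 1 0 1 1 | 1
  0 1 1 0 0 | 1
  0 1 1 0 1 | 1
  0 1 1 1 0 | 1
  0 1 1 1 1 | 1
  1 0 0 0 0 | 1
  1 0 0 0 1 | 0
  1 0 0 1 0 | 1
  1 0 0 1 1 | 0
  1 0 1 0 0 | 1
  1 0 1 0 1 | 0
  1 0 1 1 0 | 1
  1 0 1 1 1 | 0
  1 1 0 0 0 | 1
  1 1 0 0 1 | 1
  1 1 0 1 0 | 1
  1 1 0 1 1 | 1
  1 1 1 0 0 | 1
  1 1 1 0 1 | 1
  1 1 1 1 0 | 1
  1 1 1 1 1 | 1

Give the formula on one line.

  ~e = 10101010101010101010101010101010
  (a | c) = 00001111000011111111111111111111
  (~e & (a | c)) = 00001010000010101010101010101010
  ((~e & (a | c)) | b) = 00001010111111111010101011111111
  ~d = 11001100110011001100110011001100
  ~a = 11111111111111110000000000000000
  (c & ~a) = 00001111000011110000000000000000
  (~e | (c & ~a)) = 10101111101011111010101010101010
  (~d & (~e | (c & ~a))) = 10001100100011001000100010001000
  (((~e & (a | c)) | b) | (~d & (~e | (c & ~a)))) = 10001110111111111010101011111111

(((~e & (a | c)) | b) | (~d & (~e | (c & ~a))))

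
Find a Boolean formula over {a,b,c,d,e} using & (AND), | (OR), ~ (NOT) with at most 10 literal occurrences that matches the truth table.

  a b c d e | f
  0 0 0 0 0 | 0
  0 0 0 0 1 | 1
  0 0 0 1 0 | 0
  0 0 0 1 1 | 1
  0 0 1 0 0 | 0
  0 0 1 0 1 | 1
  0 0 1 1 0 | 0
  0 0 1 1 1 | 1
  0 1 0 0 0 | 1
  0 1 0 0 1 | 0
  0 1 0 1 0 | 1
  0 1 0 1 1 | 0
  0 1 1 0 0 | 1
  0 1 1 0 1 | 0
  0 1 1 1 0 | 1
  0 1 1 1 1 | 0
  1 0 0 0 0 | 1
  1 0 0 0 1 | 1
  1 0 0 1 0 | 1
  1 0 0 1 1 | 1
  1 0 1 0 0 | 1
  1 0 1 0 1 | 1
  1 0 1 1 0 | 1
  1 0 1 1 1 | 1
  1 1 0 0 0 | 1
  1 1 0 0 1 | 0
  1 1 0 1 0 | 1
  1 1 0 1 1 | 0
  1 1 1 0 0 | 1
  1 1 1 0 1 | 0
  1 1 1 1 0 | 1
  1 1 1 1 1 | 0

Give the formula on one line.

(((b | a) | ((c & b) | e)) & (~e | (~b | (~c & ~e))))

  (b | a) = 00000000111111111111111111111111
  (c & b) = 00000000000011110000000000001111
  ((c & b) | e) = 01010101010111110101010101011111
  ((b | a) | ((c & b) | e)) = 01010101111111111111111111111111
  ~e = 10101010101010101010101010101010
  ~b = 11111111000000001111111100000000
  ~c = 11110000111100001111000011110000
  (~c & ~e) = 10100000101000001010000010100000
  (~b | (~c & ~e)) = 11111111101000001111111110100000
  (~e | (~b | (~c & ~e))) = 11111111101010101111111110101010
  (((b | a) | ((c & b) | e)) & (~e | (~b | (~c & ~e)))) = 01010101101010101111111110101010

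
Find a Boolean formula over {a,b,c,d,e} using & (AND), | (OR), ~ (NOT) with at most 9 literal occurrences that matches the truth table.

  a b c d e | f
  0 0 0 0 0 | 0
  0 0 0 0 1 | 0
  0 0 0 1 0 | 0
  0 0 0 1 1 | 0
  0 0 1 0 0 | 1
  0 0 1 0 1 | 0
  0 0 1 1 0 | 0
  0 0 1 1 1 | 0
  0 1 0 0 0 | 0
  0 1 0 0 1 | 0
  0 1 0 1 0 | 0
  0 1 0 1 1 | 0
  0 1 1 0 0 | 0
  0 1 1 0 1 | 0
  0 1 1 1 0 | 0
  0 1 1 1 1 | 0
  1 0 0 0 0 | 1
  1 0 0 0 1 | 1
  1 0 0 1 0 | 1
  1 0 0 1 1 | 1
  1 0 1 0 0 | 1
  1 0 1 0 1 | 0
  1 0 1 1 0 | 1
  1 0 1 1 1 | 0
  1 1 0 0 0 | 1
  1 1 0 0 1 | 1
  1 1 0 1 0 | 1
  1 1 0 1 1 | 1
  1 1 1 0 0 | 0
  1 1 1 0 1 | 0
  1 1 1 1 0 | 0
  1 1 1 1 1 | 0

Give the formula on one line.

((~c | (~e & ~b)) & ((c & ((d & ~c) | ~d)) | a))

  ~c = 11110000111100001111000011110000
  ~e = 10101010101010101010101010101010
  ~b = 11111111000000001111111100000000
  (~e & ~b) = 10101010000000001010101000000000
  (~c | (~e & ~b)) = 11111010111100001111101011110000
  (d & ~c) = 00110000001100000011000000110000
  ~d = 11001100110011001100110011001100
  ((d & ~c) | ~d) = 11111100111111001111110011111100
  (c & ((d & ~c) | ~d)) = 00001100000011000000110000001100
  ((c & ((d & ~c) | ~d)) | a) = 00001100000011001111111111111111
  ((~c | (~e & ~b)) & ((c & ((d & ~c) | ~d)) | a)) = 00001000000000001111101011110000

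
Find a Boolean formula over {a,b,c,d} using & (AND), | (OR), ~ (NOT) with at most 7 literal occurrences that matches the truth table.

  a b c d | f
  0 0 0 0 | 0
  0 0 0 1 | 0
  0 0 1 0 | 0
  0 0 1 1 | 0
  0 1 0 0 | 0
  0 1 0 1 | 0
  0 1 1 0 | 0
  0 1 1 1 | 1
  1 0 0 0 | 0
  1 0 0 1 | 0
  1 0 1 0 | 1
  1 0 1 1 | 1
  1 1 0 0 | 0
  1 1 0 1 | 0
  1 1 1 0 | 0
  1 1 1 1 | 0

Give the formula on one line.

(c & ((~b & a) | (b & ((~a & c) & d))))

  ~b = 1111000011110000
  (~b & a) = 0000000011110000
  ~a = 1111111100000000
  (~a & c) = 0011001100000000
  ((~a & c) & d) = 0001000100000000
  (b & ((~a & c) & d)) = 0000000100000000
  ((~b & a) | (b & ((~a & c) & d))) = 0000000111110000
  (c & ((~b & a) | (b & ((~a & c) & d)))) = 0000000100110000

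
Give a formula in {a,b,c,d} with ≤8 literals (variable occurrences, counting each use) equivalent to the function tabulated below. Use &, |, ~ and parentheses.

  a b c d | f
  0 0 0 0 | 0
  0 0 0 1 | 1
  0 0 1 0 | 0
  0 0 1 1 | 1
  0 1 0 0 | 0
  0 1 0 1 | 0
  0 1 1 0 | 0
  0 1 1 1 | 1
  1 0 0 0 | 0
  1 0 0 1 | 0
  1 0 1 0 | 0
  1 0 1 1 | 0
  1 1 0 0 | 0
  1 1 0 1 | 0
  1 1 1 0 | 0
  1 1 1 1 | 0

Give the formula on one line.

  ~b = 1111000011110000
  (c & d) = 0001000100010001
  ~a = 1111111100000000
  ((c & d) | ~a) = 1111111100010001
  (((c & d) | ~a) & c) = 0011001100010001
  (~b | (((c & d) | ~a) & c)) = 1111001111110001
  (d & (~b | (((c & d) | ~a) & c))) = 0101000101010001
  ((d & (~b | (((c & d) | ~a) & c))) & ~a) = 0101000100000000

((d & (~b | (((c & d) | ~a) & c))) & ~a)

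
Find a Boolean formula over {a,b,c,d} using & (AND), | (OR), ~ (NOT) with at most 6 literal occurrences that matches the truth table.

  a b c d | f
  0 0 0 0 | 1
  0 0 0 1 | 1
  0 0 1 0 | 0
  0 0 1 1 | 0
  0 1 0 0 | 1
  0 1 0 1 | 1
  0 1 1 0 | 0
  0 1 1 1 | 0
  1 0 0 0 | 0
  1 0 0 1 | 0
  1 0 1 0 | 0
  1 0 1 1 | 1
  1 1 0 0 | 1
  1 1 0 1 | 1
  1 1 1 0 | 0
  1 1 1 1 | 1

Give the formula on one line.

  (d & a) = 0000000001010101
  (c & (d & a)) = 0000000000010001
  ~a = 1111111100000000
  (b | ~a) = 1111111100001111
  ~c = 1100110011001100
  ((b | ~a) & ~c) = 1100110000001100
  ((c & (d & a)) | ((b | ~a) & ~c)) = 1100110000011101

((c & (d & a)) | ((b | ~a) & ~c))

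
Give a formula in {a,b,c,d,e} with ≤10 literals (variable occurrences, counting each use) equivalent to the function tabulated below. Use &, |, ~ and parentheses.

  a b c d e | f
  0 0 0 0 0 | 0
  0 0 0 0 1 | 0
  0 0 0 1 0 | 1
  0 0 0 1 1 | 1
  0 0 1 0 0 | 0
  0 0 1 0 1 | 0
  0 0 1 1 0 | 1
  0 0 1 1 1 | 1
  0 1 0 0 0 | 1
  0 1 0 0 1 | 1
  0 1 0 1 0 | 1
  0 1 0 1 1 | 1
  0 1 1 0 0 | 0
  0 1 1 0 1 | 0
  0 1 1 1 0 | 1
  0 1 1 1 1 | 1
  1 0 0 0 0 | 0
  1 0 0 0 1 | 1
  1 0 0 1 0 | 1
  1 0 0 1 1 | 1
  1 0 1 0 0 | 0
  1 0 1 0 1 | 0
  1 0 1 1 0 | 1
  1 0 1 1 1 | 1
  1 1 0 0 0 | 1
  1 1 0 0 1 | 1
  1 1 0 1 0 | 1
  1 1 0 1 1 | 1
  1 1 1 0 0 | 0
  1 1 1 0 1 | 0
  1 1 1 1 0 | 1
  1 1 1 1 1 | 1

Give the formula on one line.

(((~c & ((b & (~d | e)) | e)) & ((~b & a) | b)) | d)

  ~c = 11110000111100001111000011110000
  ~d = 11001100110011001100110011001100
  (~d | e) = 11011101110111011101110111011101
  (b & (~d | e)) = 00000000110111010000000011011101
  ((b & (~d | e)) | e) = 01010101110111010101010111011101
  (~c & ((b & (~d | e)) | e)) = 01010000110100000101000011010000
  ~b = 11111111000000001111111100000000
  (~b & a) = 00000000000000001111111100000000
  ((~b & a) | b) = 00000000111111111111111111111111
  ((~c & ((b & (~d | e)) | e)) & ((~b & a) | b)) = 00000000110100000101000011010000
  (((~c & ((b & (~d | e)) | e)) & ((~b & a) | b)) | d) = 00110011111100110111001111110011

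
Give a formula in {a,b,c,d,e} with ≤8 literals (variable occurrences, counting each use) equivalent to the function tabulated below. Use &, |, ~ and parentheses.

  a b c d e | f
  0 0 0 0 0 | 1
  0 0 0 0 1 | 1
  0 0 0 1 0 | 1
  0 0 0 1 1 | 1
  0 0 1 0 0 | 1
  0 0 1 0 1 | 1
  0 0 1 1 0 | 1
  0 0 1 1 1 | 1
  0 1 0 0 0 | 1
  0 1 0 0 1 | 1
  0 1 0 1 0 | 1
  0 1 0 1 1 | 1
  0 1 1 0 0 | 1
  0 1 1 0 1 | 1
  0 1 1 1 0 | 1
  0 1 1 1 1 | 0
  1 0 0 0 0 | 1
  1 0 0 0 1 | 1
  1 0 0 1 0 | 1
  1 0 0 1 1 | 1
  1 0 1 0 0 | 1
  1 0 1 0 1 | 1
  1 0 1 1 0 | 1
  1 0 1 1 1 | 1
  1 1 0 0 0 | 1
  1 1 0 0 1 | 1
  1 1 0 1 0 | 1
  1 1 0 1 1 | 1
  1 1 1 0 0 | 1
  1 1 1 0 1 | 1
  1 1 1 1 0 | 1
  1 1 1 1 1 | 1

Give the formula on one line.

((~c | (~d | ((~e & ((b & e) | d)) | ~b))) | a)

  ~c = 11110000111100001111000011110000
  ~d = 11001100110011001100110011001100
  ~e = 10101010101010101010101010101010
  (b & e) = 00000000010101010000000001010101
  ((b & e) | d) = 00110011011101110011001101110111
  (~e & ((b & e) | d)) = 00100010001000100010001000100010
  ~b = 11111111000000001111111100000000
  ((~e & ((b & e) | d)) | ~b) = 11111111001000101111111100100010
  (~d | ((~e & ((b & e) | d)) | ~b)) = 11111111111011101111111111101110
  (~c | (~d | ((~e & ((b & e) | d)) | ~b))) = 11111111111111101111111111111110
  ((~c | (~d | ((~e & ((b & e) | d)) | ~b))) | a) = 11111111111111101111111111111111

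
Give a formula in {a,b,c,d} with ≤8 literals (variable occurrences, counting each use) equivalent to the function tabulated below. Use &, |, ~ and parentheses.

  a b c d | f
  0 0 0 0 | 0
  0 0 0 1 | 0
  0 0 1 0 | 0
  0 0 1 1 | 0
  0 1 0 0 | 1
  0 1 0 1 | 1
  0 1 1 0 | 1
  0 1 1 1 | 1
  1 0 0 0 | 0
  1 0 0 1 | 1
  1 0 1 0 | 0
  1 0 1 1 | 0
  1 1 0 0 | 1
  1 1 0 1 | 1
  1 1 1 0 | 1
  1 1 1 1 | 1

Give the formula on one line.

((((~c | ((~d | b) & d)) & (~d | a)) & d) | b)

  ~c = 1100110011001100
  ~d = 1010101010101010
  (~d | b) = 1010111110101111
  ((~d | b) & d) = 0000010100000101
  (~c | ((~d | b) & d)) = 1100110111001101
  (~d | a) = 1010101011111111
  ((~c | ((~d | b) & d)) & (~d | a)) = 1000100011001101
  (((~c | ((~d | b) & d)) & (~d | a)) & d) = 0000000001000101
  ((((~c | ((~d | b) & d)) & (~d | a)) & d) | b) = 0000111101001111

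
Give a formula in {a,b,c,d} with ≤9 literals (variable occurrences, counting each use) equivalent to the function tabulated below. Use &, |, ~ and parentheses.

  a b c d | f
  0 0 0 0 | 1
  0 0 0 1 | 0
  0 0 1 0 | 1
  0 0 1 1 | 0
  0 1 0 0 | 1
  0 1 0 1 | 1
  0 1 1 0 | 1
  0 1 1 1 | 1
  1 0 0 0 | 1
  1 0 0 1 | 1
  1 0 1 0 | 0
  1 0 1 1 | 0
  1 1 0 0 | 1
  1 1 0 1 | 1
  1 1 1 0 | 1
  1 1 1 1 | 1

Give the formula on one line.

  ~a = 1111111100000000
  (b | ~a) = 1111111100001111
  ~c = 1100110011001100
  ((b | ~a) | ~c) = 1111111111001111
  ~d = 1010101010101010
  (~d | a) = 1010101011111111
  ~b = 1111000011110000
  ((~d | a) & ~b) = 1010000011110000
  (((~d | a) & ~b) | b) = 1010111111111111
  (((b | ~a) | ~c) & (((~d | a) & ~b) | b)) = 1010111111001111

(((b | ~a) | ~c) & (((~d | a) & ~b) | b))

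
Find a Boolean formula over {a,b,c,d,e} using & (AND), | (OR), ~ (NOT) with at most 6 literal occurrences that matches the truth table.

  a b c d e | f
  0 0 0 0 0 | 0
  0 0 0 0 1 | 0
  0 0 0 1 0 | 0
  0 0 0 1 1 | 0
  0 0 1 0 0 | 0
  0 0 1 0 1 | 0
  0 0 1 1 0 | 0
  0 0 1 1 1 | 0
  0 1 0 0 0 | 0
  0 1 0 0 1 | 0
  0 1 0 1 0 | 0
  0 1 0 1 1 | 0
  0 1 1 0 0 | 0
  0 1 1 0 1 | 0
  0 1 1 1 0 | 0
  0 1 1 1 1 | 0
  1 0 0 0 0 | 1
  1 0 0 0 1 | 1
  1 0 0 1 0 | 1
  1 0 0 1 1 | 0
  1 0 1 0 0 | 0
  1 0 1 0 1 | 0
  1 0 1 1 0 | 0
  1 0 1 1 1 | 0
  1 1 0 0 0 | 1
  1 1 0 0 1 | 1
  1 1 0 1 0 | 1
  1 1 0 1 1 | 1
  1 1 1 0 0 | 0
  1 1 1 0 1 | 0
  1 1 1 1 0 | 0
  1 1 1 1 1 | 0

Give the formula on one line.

(((~e | (~d | b)) & ~c) & a)

  ~e = 10101010101010101010101010101010
  ~d = 11001100110011001100110011001100
  (~d | b) = 11001100111111111100110011111111
  (~e | (~d | b)) = 11101110111111111110111011111111
  ~c = 11110000111100001111000011110000
  ((~e | (~d | b)) & ~c) = 11100000111100001110000011110000
  (((~e | (~d | b)) & ~c) & a) = 00000000000000001110000011110000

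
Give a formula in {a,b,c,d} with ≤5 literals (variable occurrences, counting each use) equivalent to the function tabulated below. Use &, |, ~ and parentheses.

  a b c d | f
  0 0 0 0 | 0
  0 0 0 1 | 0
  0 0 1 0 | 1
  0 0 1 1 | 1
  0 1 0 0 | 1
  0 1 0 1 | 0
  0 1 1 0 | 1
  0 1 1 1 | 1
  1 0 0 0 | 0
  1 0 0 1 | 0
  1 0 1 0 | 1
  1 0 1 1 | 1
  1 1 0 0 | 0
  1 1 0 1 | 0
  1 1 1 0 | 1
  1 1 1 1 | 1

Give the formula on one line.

  ~a = 1111111100000000
  ~d = 1010101010101010
  (~a & ~d) = 1010101000000000
  ((~a & ~d) & b) = 0000101000000000
  (c | ((~a & ~d) & b)) = 0011101100110011

(c | ((~a & ~d) & b))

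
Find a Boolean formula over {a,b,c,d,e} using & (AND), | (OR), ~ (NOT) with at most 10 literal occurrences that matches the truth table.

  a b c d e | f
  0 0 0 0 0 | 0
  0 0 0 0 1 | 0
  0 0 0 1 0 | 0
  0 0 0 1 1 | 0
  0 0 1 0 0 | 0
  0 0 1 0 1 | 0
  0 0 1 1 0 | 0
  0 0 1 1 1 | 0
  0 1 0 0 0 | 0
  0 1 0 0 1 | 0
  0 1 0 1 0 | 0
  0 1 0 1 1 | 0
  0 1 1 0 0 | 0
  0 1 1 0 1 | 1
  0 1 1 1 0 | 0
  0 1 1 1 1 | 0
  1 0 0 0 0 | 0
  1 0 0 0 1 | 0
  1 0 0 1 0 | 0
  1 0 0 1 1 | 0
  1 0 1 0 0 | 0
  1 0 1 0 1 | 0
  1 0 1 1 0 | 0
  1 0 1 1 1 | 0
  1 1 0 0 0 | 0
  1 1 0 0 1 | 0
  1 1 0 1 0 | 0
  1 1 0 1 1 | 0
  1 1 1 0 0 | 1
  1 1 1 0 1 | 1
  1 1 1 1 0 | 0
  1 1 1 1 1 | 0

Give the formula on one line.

((a | (c & ((e | a) & ~a))) & (~d & (c & b)))

  (e | a) = 01010101010101011111111111111111
  ~a = 11111111111111110000000000000000
  ((e | a) & ~a) = 01010101010101010000000000000000
  (c & ((e | a) & ~a)) = 00000101000001010000000000000000
  (a | (c & ((e | a) & ~a))) = 00000101000001011111111111111111
  ~d = 11001100110011001100110011001100
  (c & b) = 00000000000011110000000000001111
  (~d & (c & b)) = 00000000000011000000000000001100
  ((a | (c & ((e | a) & ~a))) & (~d & (c & b))) = 00000000000001000000000000001100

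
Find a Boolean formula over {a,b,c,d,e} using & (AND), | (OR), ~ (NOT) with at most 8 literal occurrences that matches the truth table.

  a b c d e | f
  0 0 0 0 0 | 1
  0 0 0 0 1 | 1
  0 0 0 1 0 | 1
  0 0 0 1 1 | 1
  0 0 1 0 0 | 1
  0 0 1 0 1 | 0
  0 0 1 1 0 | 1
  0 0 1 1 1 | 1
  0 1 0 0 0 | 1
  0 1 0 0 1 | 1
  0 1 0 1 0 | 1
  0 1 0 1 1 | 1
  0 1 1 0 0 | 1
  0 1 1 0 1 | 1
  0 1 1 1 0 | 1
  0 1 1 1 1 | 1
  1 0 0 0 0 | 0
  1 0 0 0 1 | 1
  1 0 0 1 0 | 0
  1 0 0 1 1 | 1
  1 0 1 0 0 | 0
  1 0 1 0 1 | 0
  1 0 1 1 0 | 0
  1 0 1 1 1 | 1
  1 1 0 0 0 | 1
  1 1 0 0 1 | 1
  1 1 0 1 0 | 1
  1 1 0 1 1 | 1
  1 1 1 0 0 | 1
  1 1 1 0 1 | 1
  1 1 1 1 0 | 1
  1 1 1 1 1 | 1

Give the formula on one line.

(((~e & ~a) | b) | ((~c | d) & e))

  ~e = 10101010101010101010101010101010
  ~a = 11111111111111110000000000000000
  (~e & ~a) = 10101010101010100000000000000000
  ((~e & ~a) | b) = 10101010111111110000000011111111
  ~c = 11110000111100001111000011110000
  (~c | d) = 11110011111100111111001111110011
  ((~c | d) & e) = 01010001010100010101000101010001
  (((~e & ~a) | b) | ((~c | d) & e)) = 11111011111111110101000111111111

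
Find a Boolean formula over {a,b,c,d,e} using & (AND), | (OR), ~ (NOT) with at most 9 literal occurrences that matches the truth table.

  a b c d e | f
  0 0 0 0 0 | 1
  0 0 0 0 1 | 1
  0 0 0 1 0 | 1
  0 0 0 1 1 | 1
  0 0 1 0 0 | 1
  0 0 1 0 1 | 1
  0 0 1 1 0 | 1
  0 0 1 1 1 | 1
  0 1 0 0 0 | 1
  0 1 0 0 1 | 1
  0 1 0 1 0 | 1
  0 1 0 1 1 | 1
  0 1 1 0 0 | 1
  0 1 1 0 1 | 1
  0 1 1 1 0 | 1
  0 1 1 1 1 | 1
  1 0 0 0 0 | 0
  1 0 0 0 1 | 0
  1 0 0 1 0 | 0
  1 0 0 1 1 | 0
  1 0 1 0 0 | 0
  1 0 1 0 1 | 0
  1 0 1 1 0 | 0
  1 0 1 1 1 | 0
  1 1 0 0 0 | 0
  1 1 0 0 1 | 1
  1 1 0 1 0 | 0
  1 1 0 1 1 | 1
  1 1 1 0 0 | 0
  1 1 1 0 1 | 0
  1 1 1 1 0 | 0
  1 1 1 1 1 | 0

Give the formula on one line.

  ~c = 11110000111100001111000011110000
  (e & ~c) = 01010000010100000101000001010000
  (b | a) = 00000000111111111111111111111111
  (e & (b | a)) = 00000000010101010101010101010101
  ((e & ~c) & (e & (b | a))) = 00000000010100000101000001010000
  (((e & ~c) & (e & (b | a))) & b) = 00000000010100000000000001010000
  ~a = 11111111111111110000000000000000
  ((((e & ~c) & (e & (b | a))) & b) | ~a) = 11111111111111110000000001010000

((((e & ~c) & (e & (b | a))) & b) | ~a)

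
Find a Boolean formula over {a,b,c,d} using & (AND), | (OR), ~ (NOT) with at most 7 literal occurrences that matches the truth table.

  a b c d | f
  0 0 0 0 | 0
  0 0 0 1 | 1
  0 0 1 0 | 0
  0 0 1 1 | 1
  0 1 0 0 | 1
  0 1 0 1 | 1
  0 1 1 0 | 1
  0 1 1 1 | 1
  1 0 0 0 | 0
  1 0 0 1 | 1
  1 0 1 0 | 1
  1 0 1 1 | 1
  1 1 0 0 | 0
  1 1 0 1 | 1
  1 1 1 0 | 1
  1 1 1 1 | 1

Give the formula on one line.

((d | (c & a)) | ((~a | d) & (b | d)))

  (c & a) = 0000000000110011
  (d | (c & a)) = 0101010101110111
  ~a = 1111111100000000
  (~a | d) = 1111111101010101
  (b | d) = 0101111101011111
  ((~a | d) & (b | d)) = 0101111101010101
  ((d | (c & a)) | ((~a | d) & (b | d))) = 0101111101110111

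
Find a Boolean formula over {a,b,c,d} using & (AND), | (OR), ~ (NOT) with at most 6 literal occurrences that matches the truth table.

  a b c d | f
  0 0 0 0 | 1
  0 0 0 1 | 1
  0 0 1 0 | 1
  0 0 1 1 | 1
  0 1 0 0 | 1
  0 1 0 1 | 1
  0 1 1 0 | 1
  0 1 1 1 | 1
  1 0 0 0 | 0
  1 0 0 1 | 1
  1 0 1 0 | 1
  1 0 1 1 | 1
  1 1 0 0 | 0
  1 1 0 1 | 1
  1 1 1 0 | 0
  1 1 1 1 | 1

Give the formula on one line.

((~b & c) | (~a | d))

  ~b = 1111000011110000
  (~b & c) = 0011000000110000
  ~a = 1111111100000000
  (~a | d) = 1111111101010101
  ((~b & c) | (~a | d)) = 1111111101110101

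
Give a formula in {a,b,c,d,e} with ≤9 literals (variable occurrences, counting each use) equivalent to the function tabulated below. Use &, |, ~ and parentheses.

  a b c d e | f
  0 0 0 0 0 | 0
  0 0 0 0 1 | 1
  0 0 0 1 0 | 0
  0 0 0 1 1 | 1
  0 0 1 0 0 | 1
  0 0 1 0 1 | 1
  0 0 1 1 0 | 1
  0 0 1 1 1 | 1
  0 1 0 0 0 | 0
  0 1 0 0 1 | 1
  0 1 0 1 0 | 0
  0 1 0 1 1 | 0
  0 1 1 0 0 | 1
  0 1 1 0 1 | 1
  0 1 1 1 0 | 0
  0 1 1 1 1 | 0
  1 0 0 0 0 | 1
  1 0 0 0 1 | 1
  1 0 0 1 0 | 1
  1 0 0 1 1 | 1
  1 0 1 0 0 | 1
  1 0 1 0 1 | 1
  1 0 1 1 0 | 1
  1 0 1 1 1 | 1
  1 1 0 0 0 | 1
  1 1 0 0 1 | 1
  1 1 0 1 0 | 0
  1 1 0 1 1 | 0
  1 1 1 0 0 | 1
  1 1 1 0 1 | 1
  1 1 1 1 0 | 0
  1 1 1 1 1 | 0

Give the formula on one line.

  ~a = 11111111111111110000000000000000
  ~d = 11001100110011001100110011001100
  (~a | ~d) = 11111111111111111100110011001100
  (e & (~a | ~d)) = 01010101010101010100010001000100
  ~e = 10101010101010101010101010101010
  (~e & c) = 00001010000010100000101000001010
  ((~e & c) | a) = 00001010000010101111111111111111
  ((e & (~a | ~d)) | ((~e & c) | a)) = 01011111010111111111111111111111
  (b & ~d) = 00000000110011000000000011001100
  ~b = 11111111000000001111111100000000
  ((b & ~d) | ~b) = 11111111110011001111111111001100
  (((e & (~a | ~d)) | ((~e & c) | a)) & ((b & ~d) | ~b)) = 01011111010011001111111111001100

(((e & (~a | ~d)) | ((~e & c) | a)) & ((b & ~d) | ~b))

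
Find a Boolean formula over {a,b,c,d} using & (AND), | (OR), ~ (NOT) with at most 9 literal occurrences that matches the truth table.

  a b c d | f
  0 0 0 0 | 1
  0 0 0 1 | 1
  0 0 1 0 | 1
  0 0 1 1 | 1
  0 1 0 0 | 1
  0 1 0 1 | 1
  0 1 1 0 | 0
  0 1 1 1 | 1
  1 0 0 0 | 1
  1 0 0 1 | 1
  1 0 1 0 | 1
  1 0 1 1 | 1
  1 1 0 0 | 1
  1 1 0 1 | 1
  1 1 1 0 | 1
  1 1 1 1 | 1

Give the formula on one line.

  (b & a) = 0000000000001111
  ~b = 1111000011110000
  (~b | d) = 1111010111110101
  ((b & a) | (~b | d)) = 1111010111111111
  ~c = 1100110011001100
  ~a = 1111111100000000
  ~d = 1010101010101010
  (~a | ~d) = 1111111110101010
  (~c & (~a | ~d)) = 1100110010001000
  (d | (~c & (~a | ~d))) = 1101110111011101
  (((b & a) | (~b | d)) | (d | (~c & (~a | ~d)))) = 1111110111111111

(((b & a) | (~b | d)) | (d | (~c & (~a | ~d))))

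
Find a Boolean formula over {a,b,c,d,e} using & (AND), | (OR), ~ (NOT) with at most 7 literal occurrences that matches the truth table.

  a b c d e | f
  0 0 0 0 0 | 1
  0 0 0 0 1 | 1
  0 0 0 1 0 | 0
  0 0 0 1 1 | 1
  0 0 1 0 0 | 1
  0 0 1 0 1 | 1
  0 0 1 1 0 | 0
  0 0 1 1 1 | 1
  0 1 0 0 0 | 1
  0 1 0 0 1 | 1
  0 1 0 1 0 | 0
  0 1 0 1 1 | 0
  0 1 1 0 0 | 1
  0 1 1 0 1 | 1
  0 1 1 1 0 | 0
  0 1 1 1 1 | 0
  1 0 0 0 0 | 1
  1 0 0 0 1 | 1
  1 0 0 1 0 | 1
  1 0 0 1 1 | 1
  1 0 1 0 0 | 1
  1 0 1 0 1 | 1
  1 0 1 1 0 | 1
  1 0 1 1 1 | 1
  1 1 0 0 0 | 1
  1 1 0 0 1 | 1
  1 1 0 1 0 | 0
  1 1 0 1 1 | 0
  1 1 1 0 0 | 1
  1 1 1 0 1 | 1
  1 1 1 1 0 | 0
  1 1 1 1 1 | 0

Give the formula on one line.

((~b & (e | a)) | ~d)

  ~b = 11111111000000001111111100000000
  (e | a) = 01010101010101011111111111111111
  (~b & (e | a)) = 01010101000000001111111100000000
  ~d = 11001100110011001100110011001100
  ((~b & (e | a)) | ~d) = 11011101110011001111111111001100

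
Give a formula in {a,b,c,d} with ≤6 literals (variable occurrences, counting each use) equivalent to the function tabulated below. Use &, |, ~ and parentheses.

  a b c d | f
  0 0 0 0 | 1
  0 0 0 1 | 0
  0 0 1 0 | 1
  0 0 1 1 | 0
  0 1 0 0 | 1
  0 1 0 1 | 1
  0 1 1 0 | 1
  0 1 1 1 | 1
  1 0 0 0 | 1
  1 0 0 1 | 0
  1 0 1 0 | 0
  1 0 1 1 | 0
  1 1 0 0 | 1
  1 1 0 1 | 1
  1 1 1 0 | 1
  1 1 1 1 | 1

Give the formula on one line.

  ~d = 1010101010101010
  (b | ~d) = 1010111110101111
  ~c = 1100110011001100
  (b | ~c) = 1100111111001111
  ~a = 1111111100000000
  ((b | ~c) | ~a) = 1111111111001111
  ((b | ~d) & ((b | ~c) | ~a)) = 1010111110001111

((b | ~d) & ((b | ~c) | ~a))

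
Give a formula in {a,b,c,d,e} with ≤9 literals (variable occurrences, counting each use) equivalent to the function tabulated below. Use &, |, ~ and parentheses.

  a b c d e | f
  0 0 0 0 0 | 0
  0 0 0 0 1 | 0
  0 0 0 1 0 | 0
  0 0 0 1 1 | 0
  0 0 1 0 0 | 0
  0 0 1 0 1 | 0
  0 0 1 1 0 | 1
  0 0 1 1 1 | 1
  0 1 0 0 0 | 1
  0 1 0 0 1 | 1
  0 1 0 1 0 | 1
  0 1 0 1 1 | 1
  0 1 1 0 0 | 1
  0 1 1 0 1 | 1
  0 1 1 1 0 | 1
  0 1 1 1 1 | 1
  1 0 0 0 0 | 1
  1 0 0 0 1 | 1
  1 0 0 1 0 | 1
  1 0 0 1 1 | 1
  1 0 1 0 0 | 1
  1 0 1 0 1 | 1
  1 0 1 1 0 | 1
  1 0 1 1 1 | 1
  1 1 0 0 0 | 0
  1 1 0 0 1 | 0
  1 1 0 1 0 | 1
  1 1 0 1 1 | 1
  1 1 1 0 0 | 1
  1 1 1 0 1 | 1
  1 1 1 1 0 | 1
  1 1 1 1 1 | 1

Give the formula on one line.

  ~a = 11111111111111110000000000000000
  (~a | c) = 11111111111111110000111100001111
  ((~a | c) & b) = 00000000111111110000000000001111
  ~d = 11001100110011001100110011001100
  (((~a | c) & b) & ~d) = 00000000110011000000000000001100
  (c | b) = 00001111111111110000111111111111
  ((c | b) & d) = 00000011001100110000001100110011
  ~b = 11111111000000001111111100000000
  (~b & a) = 00000000000000001111111100000000
  (((c | b) & d) | (~b & a)) = 00000011001100111111111100110011
  ((((~a | c) & b) & ~d) | (((c | b) & d) | (~b & a))) = 00000011111111111111111100111111

((((~a | c) & b) & ~d) | (((c | b) & d) | (~b & a)))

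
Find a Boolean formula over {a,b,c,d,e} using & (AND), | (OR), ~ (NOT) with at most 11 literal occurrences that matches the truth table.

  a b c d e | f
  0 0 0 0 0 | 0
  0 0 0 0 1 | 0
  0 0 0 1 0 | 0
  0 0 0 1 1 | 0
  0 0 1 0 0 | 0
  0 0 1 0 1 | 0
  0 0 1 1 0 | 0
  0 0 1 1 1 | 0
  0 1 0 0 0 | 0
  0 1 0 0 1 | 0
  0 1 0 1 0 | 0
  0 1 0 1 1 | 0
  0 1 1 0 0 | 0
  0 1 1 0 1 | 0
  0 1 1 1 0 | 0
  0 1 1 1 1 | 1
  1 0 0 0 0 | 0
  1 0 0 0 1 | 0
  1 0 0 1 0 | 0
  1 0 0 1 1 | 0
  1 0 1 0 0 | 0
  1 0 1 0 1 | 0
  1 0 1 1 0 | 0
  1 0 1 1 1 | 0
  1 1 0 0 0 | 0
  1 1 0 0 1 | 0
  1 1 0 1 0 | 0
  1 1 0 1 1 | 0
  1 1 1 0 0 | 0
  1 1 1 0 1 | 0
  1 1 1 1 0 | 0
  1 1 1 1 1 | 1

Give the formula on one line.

(((e & d) & b) & (e & ((c | ~e) & (~a | c))))

  (e & d) = 00010001000100010001000100010001
  ((e & d) & b) = 00000000000100010000000000010001
  ~e = 10101010101010101010101010101010
  (c | ~e) = 10101111101011111010111110101111
  ~a = 11111111111111110000000000000000
  (~a | c) = 11111111111111110000111100001111
  ((c | ~e) & (~a | c)) = 10101111101011110000111100001111
  (e & ((c | ~e) & (~a | c))) = 00000101000001010000010100000101
  (((e & d) & b) & (e & ((c | ~e) & (~a | c)))) = 00000000000000010000000000000001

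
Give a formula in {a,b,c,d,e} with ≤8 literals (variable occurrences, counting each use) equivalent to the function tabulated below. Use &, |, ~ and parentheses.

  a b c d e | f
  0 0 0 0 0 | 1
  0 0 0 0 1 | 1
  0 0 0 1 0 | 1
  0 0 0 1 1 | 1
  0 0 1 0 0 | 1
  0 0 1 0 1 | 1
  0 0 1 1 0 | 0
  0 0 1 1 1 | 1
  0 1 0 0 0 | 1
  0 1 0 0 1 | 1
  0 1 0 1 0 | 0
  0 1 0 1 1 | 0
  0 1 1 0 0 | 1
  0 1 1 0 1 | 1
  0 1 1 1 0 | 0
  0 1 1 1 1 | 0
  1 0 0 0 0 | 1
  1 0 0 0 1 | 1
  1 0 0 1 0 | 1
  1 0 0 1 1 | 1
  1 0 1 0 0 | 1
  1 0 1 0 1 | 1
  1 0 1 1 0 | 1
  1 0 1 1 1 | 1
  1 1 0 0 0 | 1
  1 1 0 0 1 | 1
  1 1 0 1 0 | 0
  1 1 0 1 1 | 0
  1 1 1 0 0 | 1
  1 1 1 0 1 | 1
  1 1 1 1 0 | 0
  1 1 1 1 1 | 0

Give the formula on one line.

  ~b = 11111111000000001111111100000000
  (b & a) = 00000000000000000000000011111111
  ~c = 11110000111100001111000011110000
  ((b & a) | ~c) = 11110000111100001111000011111111
  (((b & a) | ~c) | e) = 11110101111101011111010111111111
  ((((b & a) | ~c) | e) | a) = 11110101111101011111111111111111
  (~b & ((((b & a) | ~c) | e) | a)) = 11110101000000001111111100000000
  ~d = 11001100110011001100110011001100
  ((~b & ((((b & a) | ~c) | e) | a)) | ~d) = 11111101110011001111111111001100

((~b & ((((b & a) | ~c) | e) | a)) | ~d)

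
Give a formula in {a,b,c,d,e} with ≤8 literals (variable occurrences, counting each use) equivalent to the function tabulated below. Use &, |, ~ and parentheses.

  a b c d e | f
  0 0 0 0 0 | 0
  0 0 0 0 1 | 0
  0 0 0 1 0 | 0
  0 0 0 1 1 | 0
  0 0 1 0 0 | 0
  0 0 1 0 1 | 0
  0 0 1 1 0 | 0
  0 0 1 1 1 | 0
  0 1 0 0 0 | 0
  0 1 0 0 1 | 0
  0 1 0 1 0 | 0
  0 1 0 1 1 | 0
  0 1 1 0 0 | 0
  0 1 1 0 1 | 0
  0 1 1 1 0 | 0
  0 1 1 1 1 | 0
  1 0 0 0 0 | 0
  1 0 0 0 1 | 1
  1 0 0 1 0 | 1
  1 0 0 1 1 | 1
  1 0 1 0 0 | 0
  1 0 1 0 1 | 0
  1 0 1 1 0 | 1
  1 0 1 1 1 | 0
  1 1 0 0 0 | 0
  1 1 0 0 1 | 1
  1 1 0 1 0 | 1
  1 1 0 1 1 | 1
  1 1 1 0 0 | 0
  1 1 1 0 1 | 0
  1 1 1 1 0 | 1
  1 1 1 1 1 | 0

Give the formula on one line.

  ~d = 11001100110011001100110011001100
  ~e = 10101010101010101010101010101010
  (~d | ~e) = 11101110111011101110111011101110
  (d & a) = 00000000000000000011001100110011
  ((~d | ~e) & (d & a)) = 00000000000000000010001000100010
  ~c = 11110000111100001111000011110000
  (~c & e) = 01010000010100000101000001010000
  (a & (~c & e)) = 00000000000000000101000001010000
  (((~d | ~e) & (d & a)) | (a & (~c & e))) = 00000000000000000111001001110010

(((~d | ~e) & (d & a)) | (a & (~c & e)))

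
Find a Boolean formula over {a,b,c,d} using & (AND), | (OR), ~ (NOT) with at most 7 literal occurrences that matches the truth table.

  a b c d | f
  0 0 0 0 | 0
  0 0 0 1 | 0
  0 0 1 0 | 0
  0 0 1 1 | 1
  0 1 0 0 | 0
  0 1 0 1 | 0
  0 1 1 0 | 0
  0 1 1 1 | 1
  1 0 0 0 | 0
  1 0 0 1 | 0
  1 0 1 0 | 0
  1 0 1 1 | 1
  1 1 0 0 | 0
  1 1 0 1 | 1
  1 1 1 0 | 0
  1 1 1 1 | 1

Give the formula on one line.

(((c & (~a | d)) | (a & b)) & d)

  ~a = 1111111100000000
  (~a | d) = 1111111101010101
  (c & (~a | d)) = 0011001100010001
  (a & b) = 0000000000001111
  ((c & (~a | d)) | (a & b)) = 0011001100011111
  (((c & (~a | d)) | (a & b)) & d) = 0001000100010101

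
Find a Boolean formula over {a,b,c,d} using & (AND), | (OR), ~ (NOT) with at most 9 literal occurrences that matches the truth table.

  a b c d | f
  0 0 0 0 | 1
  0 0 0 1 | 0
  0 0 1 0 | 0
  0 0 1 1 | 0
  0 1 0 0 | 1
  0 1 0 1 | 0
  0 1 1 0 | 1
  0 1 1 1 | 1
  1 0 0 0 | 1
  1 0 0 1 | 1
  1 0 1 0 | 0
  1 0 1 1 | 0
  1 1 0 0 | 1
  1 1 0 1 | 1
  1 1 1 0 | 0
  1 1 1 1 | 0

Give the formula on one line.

((b & (c & ~a)) | (~c & (a | (~d & ~a))))

  ~a = 1111111100000000
  (c & ~a) = 0011001100000000
  (b & (c & ~a)) = 0000001100000000
  ~c = 1100110011001100
  ~d = 1010101010101010
  (~d & ~a) = 1010101000000000
  (a | (~d & ~a)) = 1010101011111111
  (~c & (a | (~d & ~a))) = 1000100011001100
  ((b & (c & ~a)) | (~c & (a | (~d & ~a)))) = 1000101111001100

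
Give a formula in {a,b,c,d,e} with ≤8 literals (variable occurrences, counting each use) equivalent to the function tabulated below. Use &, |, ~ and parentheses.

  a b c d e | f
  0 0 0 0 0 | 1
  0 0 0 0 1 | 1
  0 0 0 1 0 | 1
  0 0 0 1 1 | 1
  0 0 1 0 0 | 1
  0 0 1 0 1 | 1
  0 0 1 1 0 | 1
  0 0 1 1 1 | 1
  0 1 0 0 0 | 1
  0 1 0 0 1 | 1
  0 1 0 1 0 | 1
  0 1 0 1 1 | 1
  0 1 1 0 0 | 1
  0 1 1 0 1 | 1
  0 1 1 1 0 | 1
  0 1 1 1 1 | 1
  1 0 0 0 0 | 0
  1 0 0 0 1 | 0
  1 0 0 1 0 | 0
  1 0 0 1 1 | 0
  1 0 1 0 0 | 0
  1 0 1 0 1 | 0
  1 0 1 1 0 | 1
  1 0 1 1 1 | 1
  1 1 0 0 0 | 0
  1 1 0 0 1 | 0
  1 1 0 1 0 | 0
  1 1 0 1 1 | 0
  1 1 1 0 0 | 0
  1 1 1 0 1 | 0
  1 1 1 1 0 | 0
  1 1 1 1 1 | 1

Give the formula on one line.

(~a | (((c & d) & (~b | e)) | ((b | ~a) & ~b)))

  ~a = 11111111111111110000000000000000
  (c & d) = 00000011000000110000001100000011
  ~b = 11111111000000001111111100000000
  (~b | e) = 11111111010101011111111101010101
  ((c & d) & (~b | e)) = 00000011000000010000001100000001
  (b | ~a) = 11111111111111110000000011111111
  ((b | ~a) & ~b) = 11111111000000000000000000000000
  (((c & d) & (~b | e)) | ((b | ~a) & ~b)) = 11111111000000010000001100000001
  (~a | (((c & d) & (~b | e)) | ((b | ~a) & ~b))) = 11111111111111110000001100000001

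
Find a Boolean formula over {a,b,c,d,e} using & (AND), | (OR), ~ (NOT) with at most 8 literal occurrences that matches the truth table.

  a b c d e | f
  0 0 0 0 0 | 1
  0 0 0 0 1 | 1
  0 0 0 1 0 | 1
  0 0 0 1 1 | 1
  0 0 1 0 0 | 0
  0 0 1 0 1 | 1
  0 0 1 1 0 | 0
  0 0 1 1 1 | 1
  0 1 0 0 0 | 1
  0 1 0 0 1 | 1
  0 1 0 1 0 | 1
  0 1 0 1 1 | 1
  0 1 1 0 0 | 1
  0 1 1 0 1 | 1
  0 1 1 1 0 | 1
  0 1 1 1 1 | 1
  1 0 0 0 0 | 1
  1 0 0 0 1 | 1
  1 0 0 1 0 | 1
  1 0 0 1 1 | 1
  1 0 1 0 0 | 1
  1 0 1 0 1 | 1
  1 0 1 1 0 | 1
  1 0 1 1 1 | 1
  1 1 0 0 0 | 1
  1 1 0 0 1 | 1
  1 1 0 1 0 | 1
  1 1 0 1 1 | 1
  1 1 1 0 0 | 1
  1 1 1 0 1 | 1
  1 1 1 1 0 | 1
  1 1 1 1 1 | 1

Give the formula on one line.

  ~c = 11110000111100001111000011110000
  (e | b) = 01010101111111110101010111111111
  (~c | (e | b)) = 11110101111111111111010111111111
  (c & a) = 00000000000000000000111100001111
  ((~c | (e | b)) | (c & a)) = 11110101111111111111111111111111

((~c | (e | b)) | (c & a))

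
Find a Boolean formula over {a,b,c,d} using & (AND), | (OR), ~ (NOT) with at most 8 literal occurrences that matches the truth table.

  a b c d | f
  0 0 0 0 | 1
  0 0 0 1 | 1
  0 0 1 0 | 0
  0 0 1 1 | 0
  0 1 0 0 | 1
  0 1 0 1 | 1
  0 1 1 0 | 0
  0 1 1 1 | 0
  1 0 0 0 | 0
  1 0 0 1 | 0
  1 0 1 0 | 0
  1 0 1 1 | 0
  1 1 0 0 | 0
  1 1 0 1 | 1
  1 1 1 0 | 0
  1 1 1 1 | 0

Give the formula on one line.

  ~a = 1111111100000000
  (a & d) = 0000000001010101
  (~a | (a & d)) = 1111111101010101
  (b | ~a) = 1111111100001111
  ~c = 1100110011001100
  ((b | ~a) & ~c) = 1100110000001100
  ((~a | (a & d)) & ((b | ~a) & ~c)) = 1100110000000100

((~a | (a & d)) & ((b | ~a) & ~c))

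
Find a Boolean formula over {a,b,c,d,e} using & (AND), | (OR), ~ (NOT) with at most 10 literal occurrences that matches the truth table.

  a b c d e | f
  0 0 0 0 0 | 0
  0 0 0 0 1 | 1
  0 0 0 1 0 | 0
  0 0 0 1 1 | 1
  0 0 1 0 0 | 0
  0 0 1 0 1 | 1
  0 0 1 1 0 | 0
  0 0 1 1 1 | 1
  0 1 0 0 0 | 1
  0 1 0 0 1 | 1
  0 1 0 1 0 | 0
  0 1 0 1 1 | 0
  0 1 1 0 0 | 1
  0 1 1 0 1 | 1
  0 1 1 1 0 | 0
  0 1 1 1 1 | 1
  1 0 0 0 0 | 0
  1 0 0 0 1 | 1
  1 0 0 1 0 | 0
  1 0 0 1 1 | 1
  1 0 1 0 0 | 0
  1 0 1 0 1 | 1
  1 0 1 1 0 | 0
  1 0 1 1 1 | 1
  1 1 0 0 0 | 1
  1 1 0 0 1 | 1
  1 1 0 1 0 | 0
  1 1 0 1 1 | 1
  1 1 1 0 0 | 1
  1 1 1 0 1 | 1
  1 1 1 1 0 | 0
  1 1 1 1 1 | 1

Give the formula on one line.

((((b & e) & (b & (c | a))) | (b & ~d)) | (~b & e))

  (b & e) = 00000000010101010000000001010101
  (c | a) = 00001111000011111111111111111111
  (b & (c | a)) = 00000000000011110000000011111111
  ((b & e) & (b & (c | a))) = 00000000000001010000000001010101
  ~d = 11001100110011001100110011001100
  (b & ~d) = 00000000110011000000000011001100
  (((b & e) & (b & (c | a))) | (b & ~d)) = 00000000110011010000000011011101
  ~b = 11111111000000001111111100000000
  (~b & e) = 01010101000000000101010100000000
  ((((b & e) & (b & (c | a))) | (b & ~d)) | (~b & e)) = 01010101110011010101010111011101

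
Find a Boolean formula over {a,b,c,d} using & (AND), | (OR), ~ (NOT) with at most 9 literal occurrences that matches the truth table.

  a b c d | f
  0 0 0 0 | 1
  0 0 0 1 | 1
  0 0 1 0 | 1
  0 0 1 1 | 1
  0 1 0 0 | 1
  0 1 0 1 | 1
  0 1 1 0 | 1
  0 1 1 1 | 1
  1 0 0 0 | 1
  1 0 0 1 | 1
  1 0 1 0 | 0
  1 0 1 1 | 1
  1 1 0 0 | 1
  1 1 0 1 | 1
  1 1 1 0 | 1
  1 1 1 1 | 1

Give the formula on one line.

  ~b = 1111000011110000
  (c & d) = 0001000100010001
  (~b & (c & d)) = 0001000000010000
  ~c = 1100110011001100
  (~c & a) = 0000000011001100
  ~a = 1111111100000000
  ((~c & a) | ~a) = 1111111111001100
  ((~b & (c & d)) | ((~c & a) | ~a)) = 1111111111011100
  (((~b & (c & d)) | ((~c & a) | ~a)) | b) = 1111111111011111

(((~b & (c & d)) | ((~c & a) | ~a)) | b)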